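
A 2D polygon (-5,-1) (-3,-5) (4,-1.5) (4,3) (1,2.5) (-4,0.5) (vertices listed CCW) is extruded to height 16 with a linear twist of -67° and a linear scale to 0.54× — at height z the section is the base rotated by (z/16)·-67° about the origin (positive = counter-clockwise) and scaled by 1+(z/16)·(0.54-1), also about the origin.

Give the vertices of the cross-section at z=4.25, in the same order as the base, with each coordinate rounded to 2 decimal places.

Cross-section at z=4.25: (-4.45,0.51) (-3.85,-3.37) (2.94,-2.33) (4.15,1.43) (1.51,1.82) (-3.21,1.49)

t = z/height = 4.25/16 = 0.265625
s = 1 + (scale-1)·z/height = 1 + (0.54-1)·4.25/16 = 0.877813
θ = twist·z/height = -67°·4.25/16 = -17.7969° = -0.310614 rad
cos θ = 0.952146, sin θ = -0.305643 (intermediates below are computed at full precision and shown rounded to 5 d.p.)
v1: (-5,-1) → rotate → (-5.06637,0.57607) → ×s → (-4.44733,0.50568) → (-4.45,0.51)
v2: (-3,-5) → rotate → (-4.38466,-3.84380) → ×s → (-3.84891,-3.37414) → (-3.85,-3.37)
v3: (4,-1.5) → rotate → (3.35012,-2.65079) → ×s → (2.94078,-2.32690) → (2.94,-2.33)
v4: (4,3) → rotate → (4.72551,1.63386) → ×s → (4.14812,1.43423) → (4.15,1.43)
v5: (1,2.5) → rotate → (1.71625,2.07472) → ×s → (1.50655,1.82122) → (1.51,1.82)
v6: (-4,0.5) → rotate → (-3.65576,1.69865) → ×s → (-3.20907,1.49109) → (-3.21,1.49)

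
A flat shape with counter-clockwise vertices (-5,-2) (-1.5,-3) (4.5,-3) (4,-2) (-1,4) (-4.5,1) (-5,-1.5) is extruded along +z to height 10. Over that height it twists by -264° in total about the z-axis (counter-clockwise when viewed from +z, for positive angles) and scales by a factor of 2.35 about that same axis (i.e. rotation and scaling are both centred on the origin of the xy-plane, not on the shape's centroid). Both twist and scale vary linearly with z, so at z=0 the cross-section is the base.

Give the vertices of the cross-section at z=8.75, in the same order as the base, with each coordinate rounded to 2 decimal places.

t = z/height = 8.75/10 = 0.875
s = 1 + (scale-1)·z/height = 1 + (2.35-1)·8.75/10 = 2.181250
θ = twist·z/height = -264°·8.75/10 = -231.0000° = -4.031711 rad
cos θ = -0.629320, sin θ = 0.777146 (intermediates below are computed at full precision and shown rounded to 5 d.p.)
v1: (-5,-2) → rotate → (4.70089,-2.62709) → ×s → (10.25382,-5.73034) → (10.25,-5.73)
v2: (-1.5,-3) → rotate → (3.27542,0.72224) → ×s → (7.14451,1.57539) → (7.14,1.58)
v3: (4.5,-3) → rotate → (-0.50050,5.38512) → ×s → (-1.09172,11.74629) → (-1.09,11.75)
v4: (4,-2) → rotate → (-0.96299,4.36722) → ×s → (-2.10052,9.52601) → (-2.10,9.53)
v5: (-1,4) → rotate → (-2.47926,-3.29443) → ×s → (-5.40789,-7.18597) → (-5.41,-7.19)
v6: (-4.5,1) → rotate → (2.05480,-4.12648) → ×s → (4.48202,-9.00088) → (4.48,-9.00)
v7: (-5,-1.5) → rotate → (4.31232,-2.94175) → ×s → (9.40625,-6.41669) → (9.41,-6.42)

Cross-section at z=8.75: (10.25,-5.73) (7.14,1.58) (-1.09,11.75) (-2.10,9.53) (-5.41,-7.19) (4.48,-9.00) (9.41,-6.42)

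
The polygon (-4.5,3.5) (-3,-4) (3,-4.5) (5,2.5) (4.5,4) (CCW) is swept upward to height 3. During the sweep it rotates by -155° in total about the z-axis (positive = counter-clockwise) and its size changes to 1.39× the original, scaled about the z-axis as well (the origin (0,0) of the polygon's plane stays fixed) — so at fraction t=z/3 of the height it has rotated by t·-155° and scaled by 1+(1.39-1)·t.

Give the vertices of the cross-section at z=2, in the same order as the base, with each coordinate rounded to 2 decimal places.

t = z/height = 2/3 = 0.666667
s = 1 + (scale-1)·z/height = 1 + (1.39-1)·2/3 = 1.260000
θ = twist·z/height = -155°·2/3 = -103.3333° = -1.803507 rad
cos θ = -0.230616, sin θ = -0.973045 (intermediates below are computed at full precision and shown rounded to 5 d.p.)
v1: (-4.5,3.5) → rotate → (4.44343,3.57155) → ×s → (5.59872,4.50015) → (5.60,4.50)
v2: (-3,-4) → rotate → (-3.20033,3.84160) → ×s → (-4.03242,4.84041) → (-4.03,4.84)
v3: (3,-4.5) → rotate → (-5.07055,-1.88136) → ×s → (-6.38889,-2.37052) → (-6.39,-2.37)
v4: (5,2.5) → rotate → (1.27953,-5.44176) → ×s → (1.61221,-6.85662) → (1.61,-6.86)
v5: (4.5,4) → rotate → (2.85441,-5.30117) → ×s → (3.59655,-6.67947) → (3.60,-6.68)

Cross-section at z=2: (5.60,4.50) (-4.03,4.84) (-6.39,-2.37) (1.61,-6.86) (3.60,-6.68)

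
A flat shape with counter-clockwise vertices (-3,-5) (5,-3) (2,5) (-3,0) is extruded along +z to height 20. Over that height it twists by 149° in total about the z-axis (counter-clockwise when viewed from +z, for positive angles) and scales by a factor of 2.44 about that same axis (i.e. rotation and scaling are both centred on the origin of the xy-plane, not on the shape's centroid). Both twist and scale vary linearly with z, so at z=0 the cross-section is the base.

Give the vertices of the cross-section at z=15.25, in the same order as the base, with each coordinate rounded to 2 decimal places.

t = z/height = 15.25/20 = 0.7625
s = 1 + (scale-1)·z/height = 1 + (2.44-1)·15.25/20 = 2.098000
θ = twist·z/height = 149°·15.25/20 = 113.6125° = 1.982912 rad
cos θ = -0.400549, sin θ = 0.916275 (intermediates below are computed at full precision and shown rounded to 5 d.p.)
v1: (-3,-5) → rotate → (5.78302,-0.74608) → ×s → (12.13278,-1.56528) → (12.13,-1.57)
v2: (5,-3) → rotate → (0.74608,5.78302) → ×s → (1.56528,12.13278) → (1.57,12.13)
v3: (2,5) → rotate → (-5.38247,-0.17019) → ×s → (-11.29243,-0.35707) → (-11.29,-0.36)
v4: (-3,0) → rotate → (1.20165,-2.74883) → ×s → (2.52106,-5.76704) → (2.52,-5.77)

Cross-section at z=15.25: (12.13,-1.57) (1.57,12.13) (-11.29,-0.36) (2.52,-5.77)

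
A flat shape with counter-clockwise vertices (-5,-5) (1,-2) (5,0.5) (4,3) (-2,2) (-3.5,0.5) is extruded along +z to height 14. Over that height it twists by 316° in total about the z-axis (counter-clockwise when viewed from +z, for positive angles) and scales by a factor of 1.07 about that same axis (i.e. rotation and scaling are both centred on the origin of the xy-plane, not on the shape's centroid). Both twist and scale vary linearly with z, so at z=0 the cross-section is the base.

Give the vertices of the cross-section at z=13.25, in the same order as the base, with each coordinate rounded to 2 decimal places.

t = z/height = 13.25/14 = 0.946429
s = 1 + (scale-1)·z/height = 1 + (1.07-1)·13.25/14 = 1.066250
θ = twist·z/height = 316°·13.25/14 = 299.0714° = 5.219781 rad
cos θ = 0.485900, sin θ = -0.874015 (intermediates below are computed at full precision and shown rounded to 5 d.p.)
v1: (-5,-5) → rotate → (-6.79957,1.94058) → ×s → (-7.25004,2.06914) → (-7.25,2.07)
v2: (1,-2) → rotate → (-1.26213,-1.84581) → ×s → (-1.34575,-1.96810) → (-1.35,-1.97)
v3: (5,0.5) → rotate → (2.86651,-4.12712) → ×s → (3.05641,-4.40055) → (3.06,-4.40)
v4: (4,3) → rotate → (4.56564,-2.03836) → ×s → (4.86812,-2.17340) → (4.87,-2.17)
v5: (-2,2) → rotate → (0.77623,2.71983) → ×s → (0.82766,2.90002) → (0.83,2.90)
v6: (-3.5,0.5) → rotate → (-1.26364,3.30200) → ×s → (-1.34736,3.52076) → (-1.35,3.52)

Cross-section at z=13.25: (-7.25,2.07) (-1.35,-1.97) (3.06,-4.40) (4.87,-2.17) (0.83,2.90) (-1.35,3.52)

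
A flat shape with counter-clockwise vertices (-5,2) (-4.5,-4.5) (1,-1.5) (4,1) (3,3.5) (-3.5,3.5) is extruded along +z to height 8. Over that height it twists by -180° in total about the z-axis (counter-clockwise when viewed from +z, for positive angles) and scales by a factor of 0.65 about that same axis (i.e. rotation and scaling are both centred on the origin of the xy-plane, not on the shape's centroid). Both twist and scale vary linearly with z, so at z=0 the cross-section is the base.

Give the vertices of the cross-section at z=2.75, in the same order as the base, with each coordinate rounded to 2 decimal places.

t = z/height = 2.75/8 = 0.34375
s = 1 + (scale-1)·z/height = 1 + (0.65-1)·2.75/8 = 0.879688
θ = twist·z/height = -180°·2.75/8 = -61.8750° = -1.079922 rad
cos θ = 0.471397, sin θ = -0.881921 (intermediates below are computed at full precision and shown rounded to 5 d.p.)
v1: (-5,2) → rotate → (-0.59314,5.35240) → ×s → (-0.52178,4.70844) → (-0.52,4.71)
v2: (-4.5,-4.5) → rotate → (-6.08993,1.84736) → ×s → (-5.35724,1.62510) → (-5.36,1.63)
v3: (1,-1.5) → rotate → (-0.85149,-1.58902) → ×s → (-0.74904,-1.39784) → (-0.75,-1.40)
v4: (4,1) → rotate → (2.76751,-3.05629) → ×s → (2.43454,-2.68858) → (2.43,-2.69)
v5: (3,3.5) → rotate → (4.50091,-0.99588) → ×s → (3.95940,-0.87606) → (3.96,-0.88)
v6: (-3.5,3.5) → rotate → (1.43684,4.73661) → ×s → (1.26397,4.16674) → (1.26,4.17)

Cross-section at z=2.75: (-0.52,4.71) (-5.36,1.63) (-0.75,-1.40) (2.43,-2.69) (3.96,-0.88) (1.26,4.17)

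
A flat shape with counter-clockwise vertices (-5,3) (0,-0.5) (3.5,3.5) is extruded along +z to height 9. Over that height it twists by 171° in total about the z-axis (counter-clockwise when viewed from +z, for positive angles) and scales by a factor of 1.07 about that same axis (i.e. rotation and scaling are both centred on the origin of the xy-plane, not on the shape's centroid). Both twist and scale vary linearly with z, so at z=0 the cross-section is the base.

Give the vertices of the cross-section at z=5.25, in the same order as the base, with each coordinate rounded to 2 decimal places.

t = z/height = 5.25/9 = 0.583333
s = 1 + (scale-1)·z/height = 1 + (1.07-1)·5.25/9 = 1.040833
θ = twist·z/height = 171°·5.25/9 = 99.7500° = 1.740966 rad
cos θ = -0.169350, sin θ = 0.985556 (intermediates below are computed at full precision and shown rounded to 5 d.p.)
v1: (-5,3) → rotate → (-2.10992,-5.43583) → ×s → (-2.19608,-5.65779) → (-2.20,-5.66)
v2: (0,-0.5) → rotate → (0.49278,0.08467) → ×s → (0.51290,0.08813) → (0.51,0.09)
v3: (3.5,3.5) → rotate → (-4.04217,2.85672) → ×s → (-4.20722,2.97337) → (-4.21,2.97)

Cross-section at z=5.25: (-2.20,-5.66) (0.51,0.09) (-4.21,2.97)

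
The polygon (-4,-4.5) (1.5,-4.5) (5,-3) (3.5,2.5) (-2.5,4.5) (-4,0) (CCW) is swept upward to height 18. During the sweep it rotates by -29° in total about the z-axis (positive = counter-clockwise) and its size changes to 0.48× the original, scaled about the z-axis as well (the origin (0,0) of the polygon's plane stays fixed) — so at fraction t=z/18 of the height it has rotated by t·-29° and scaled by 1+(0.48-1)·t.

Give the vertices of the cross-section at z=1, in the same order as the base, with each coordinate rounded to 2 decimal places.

Cross-section at z=1: (-4.01,-4.26) (1.33,-4.41) (4.77,-3.05) (3.47,2.33) (-2.30,4.44) (-3.88,0.11)

t = z/height = 1/18 = 0.0555556
s = 1 + (scale-1)·z/height = 1 + (0.48-1)·1/18 = 0.971111
θ = twist·z/height = -29°·1/18 = -1.6111° = -0.028119 rad
cos θ = 0.999605, sin θ = -0.028115 (intermediates below are computed at full precision and shown rounded to 5 d.p.)
v1: (-4,-4.5) → rotate → (-4.12494,-4.38576) → ×s → (-4.00577,-4.25906) → (-4.01,-4.26)
v2: (1.5,-4.5) → rotate → (1.37289,-4.54039) → ×s → (1.33323,-4.40923) → (1.33,-4.41)
v3: (5,-3) → rotate → (4.91368,-3.13939) → ×s → (4.77173,-3.04870) → (4.77,-3.05)
v4: (3.5,2.5) → rotate → (3.56891,2.40061) → ×s → (3.46580,2.33126) → (3.47,2.33)
v5: (-2.5,4.5) → rotate → (-2.37249,4.56851) → ×s → (-2.30395,4.43653) → (-2.30,4.44)
v6: (-4,0) → rotate → (-3.99842,0.11246) → ×s → (-3.88291,0.10921) → (-3.88,0.11)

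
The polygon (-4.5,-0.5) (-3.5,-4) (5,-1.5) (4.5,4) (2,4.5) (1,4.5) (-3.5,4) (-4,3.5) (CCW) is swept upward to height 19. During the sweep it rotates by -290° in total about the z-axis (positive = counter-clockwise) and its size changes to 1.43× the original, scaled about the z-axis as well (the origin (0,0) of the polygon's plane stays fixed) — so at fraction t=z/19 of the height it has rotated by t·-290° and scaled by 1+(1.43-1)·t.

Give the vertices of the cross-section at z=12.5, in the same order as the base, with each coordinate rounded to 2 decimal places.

Cross-section at z=12.5: (5.79,-0.45) (5.37,4.20) (-5.94,3.09) (-6.63,-3.96) (-3.60,-5.19) (-2.34,-5.43) (3.45,-5.88) (4.20,-5.37)

t = z/height = 12.5/19 = 0.657895
s = 1 + (scale-1)·z/height = 1 + (1.43-1)·12.5/19 = 1.282895
θ = twist·z/height = -290°·12.5/19 = -190.7895° = -3.329904 rad
cos θ = -0.982322, sin θ = 0.187201 (intermediates below are computed at full precision and shown rounded to 5 d.p.)
v1: (-4.5,-0.5) → rotate → (4.51405,-0.35124) → ×s → (5.79105,-0.45061) → (5.79,-0.45)
v2: (-3.5,-4) → rotate → (4.18693,3.27408) → ×s → (5.37139,4.20030) → (5.37,4.20)
v3: (5,-1.5) → rotate → (-4.63081,2.40949) → ×s → (-5.94084,3.09112) → (-5.94,3.09)
v4: (4.5,4) → rotate → (-5.16925,-3.08688) → ×s → (-6.63160,-3.96015) → (-6.63,-3.96)
v5: (2,4.5) → rotate → (-2.80705,-4.04605) → ×s → (-3.60115,-5.19065) → (-3.60,-5.19)
v6: (1,4.5) → rotate → (-1.82473,-4.23325) → ×s → (-2.34093,-5.43081) → (-2.34,-5.43)
v7: (-3.5,4) → rotate → (2.68932,-4.58449) → ×s → (3.45012,-5.88142) → (3.45,-5.88)
v8: (-4,3.5) → rotate → (3.27408,-4.18693) → ×s → (4.20030,-5.37139) → (4.20,-5.37)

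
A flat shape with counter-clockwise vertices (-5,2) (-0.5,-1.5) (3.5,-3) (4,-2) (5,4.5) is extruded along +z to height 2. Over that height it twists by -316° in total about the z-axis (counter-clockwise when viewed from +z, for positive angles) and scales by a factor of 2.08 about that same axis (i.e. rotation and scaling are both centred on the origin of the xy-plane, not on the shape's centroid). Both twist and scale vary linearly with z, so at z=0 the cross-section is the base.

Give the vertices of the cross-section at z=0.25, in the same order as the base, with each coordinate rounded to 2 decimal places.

t = z/height = 0.25/2 = 0.125
s = 1 + (scale-1)·z/height = 1 + (2.08-1)·0.25/2 = 1.135000
θ = twist·z/height = -316°·0.25/2 = -39.5000° = -0.689405 rad
cos θ = 0.771625, sin θ = -0.636078 (intermediates below are computed at full precision and shown rounded to 5 d.p.)
v1: (-5,2) → rotate → (-2.58597,4.72364) → ×s → (-2.93507,5.36133) → (-2.94,5.36)
v2: (-0.5,-1.5) → rotate → (-1.33993,-0.83940) → ×s → (-1.52082,-0.95272) → (-1.52,-0.95)
v3: (3.5,-3) → rotate → (0.79245,-4.54115) → ×s → (0.89943,-5.15420) → (0.90,-5.15)
v4: (4,-2) → rotate → (1.81434,-4.08756) → ×s → (2.05928,-4.63938) → (2.06,-4.64)
v5: (5,4.5) → rotate → (6.72047,0.29192) → ×s → (7.62774,0.33133) → (7.63,0.33)

Cross-section at z=0.25: (-2.94,5.36) (-1.52,-0.95) (0.90,-5.15) (2.06,-4.64) (7.63,0.33)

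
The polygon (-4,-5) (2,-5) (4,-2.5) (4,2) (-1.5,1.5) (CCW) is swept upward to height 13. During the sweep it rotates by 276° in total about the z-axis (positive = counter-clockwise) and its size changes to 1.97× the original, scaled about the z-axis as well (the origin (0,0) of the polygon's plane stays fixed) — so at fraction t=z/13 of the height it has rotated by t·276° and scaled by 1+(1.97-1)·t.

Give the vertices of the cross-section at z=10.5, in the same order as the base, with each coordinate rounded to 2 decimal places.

Cross-section at z=10.5: (-0.85,11.39) (-8.68,4.10) (-8.26,-1.59) (-2.79,-7.47) (3.78,-0.14)

t = z/height = 10.5/13 = 0.807692
s = 1 + (scale-1)·z/height = 1 + (1.97-1)·10.5/13 = 1.783462
θ = twist·z/height = 276°·10.5/13 = 222.9231° = 3.890742 rad
cos θ = -0.732269, sin θ = -0.681016 (intermediates below are computed at full precision and shown rounded to 5 d.p.)
v1: (-4,-5) → rotate → (-0.47600,6.38541) → ×s → (-0.84894,11.38813) → (-0.85,11.39)
v2: (2,-5) → rotate → (-4.86962,2.29931) → ×s → (-8.68477,4.10073) → (-8.68,4.10)
v3: (4,-2.5) → rotate → (-4.63161,-0.89339) → ×s → (-8.26031,-1.59333) → (-8.26,-1.59)
v4: (4,2) → rotate → (-1.56704,-4.18860) → ×s → (-2.79476,-7.47021) → (-2.79,-7.47)
v5: (-1.5,1.5) → rotate → (2.11993,-0.07688) → ×s → (3.78081,-0.13711) → (3.78,-0.14)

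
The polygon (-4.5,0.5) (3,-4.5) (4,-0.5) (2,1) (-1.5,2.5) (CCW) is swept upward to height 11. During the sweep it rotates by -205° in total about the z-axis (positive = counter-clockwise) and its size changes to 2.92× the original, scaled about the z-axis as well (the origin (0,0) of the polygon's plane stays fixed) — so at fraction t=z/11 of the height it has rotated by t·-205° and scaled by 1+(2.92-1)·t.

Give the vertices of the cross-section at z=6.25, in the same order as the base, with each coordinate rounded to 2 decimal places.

t = z/height = 6.25/11 = 0.568182
s = 1 + (scale-1)·z/height = 1 + (2.92-1)·6.25/11 = 2.090909
θ = twist·z/height = -205°·6.25/11 = -116.4773° = -2.032912 rad
cos θ = -0.445843, sin θ = -0.895111 (intermediates below are computed at full precision and shown rounded to 5 d.p.)
v1: (-4.5,0.5) → rotate → (2.45385,3.80508) → ×s → (5.13077,7.95608) → (5.13,7.96)
v2: (3,-4.5) → rotate → (-5.36553,-0.67904) → ×s → (-11.21883,-1.41981) → (-11.22,-1.42)
v3: (4,-0.5) → rotate → (-2.23093,-3.35752) → ×s → (-4.66467,-7.02028) → (-4.66,-7.02)
v4: (2,1) → rotate → (0.00343,-2.23607) → ×s → (0.00716,-4.67541) → (0.01,-4.68)
v5: (-1.5,2.5) → rotate → (2.90654,0.22806) → ×s → (6.07732,0.47685) → (6.08,0.48)

Cross-section at z=6.25: (5.13,7.96) (-11.22,-1.42) (-4.66,-7.02) (0.01,-4.68) (6.08,0.48)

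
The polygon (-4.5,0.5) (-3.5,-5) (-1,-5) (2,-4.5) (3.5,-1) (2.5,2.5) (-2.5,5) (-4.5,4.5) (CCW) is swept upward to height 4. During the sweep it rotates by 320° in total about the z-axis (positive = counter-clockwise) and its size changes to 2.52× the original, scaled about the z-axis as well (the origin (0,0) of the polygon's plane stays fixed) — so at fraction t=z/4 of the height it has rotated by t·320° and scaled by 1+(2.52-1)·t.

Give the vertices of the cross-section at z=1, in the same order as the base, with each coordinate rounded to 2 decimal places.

t = z/height = 1/4 = 0.25
s = 1 + (scale-1)·z/height = 1 + (2.52-1)·1/4 = 1.380000
θ = twist·z/height = 320°·1/4 = 80.0000° = 1.396263 rad
cos θ = 0.173648, sin θ = 0.984808 (intermediates below are computed at full precision and shown rounded to 5 d.p.)
v1: (-4.5,0.5) → rotate → (-1.27382,-4.34481) → ×s → (-1.75787,-5.99584) → (-1.76,-6.00)
v2: (-3.5,-5) → rotate → (4.31627,-4.31507) → ×s → (5.95645,-5.95479) → (5.96,-5.95)
v3: (-1,-5) → rotate → (4.75039,-1.85305) → ×s → (6.55554,-2.55721) → (6.56,-2.56)
v4: (2,-4.5) → rotate → (4.77893,1.18820) → ×s → (6.59493,1.63971) → (6.59,1.64)
v5: (3.5,-1) → rotate → (1.59258,3.27318) → ×s → (2.19776,4.51699) → (2.20,4.52)
v6: (2.5,2.5) → rotate → (-2.02790,2.89614) → ×s → (-2.79850,3.99667) → (-2.80,4.00)
v7: (-2.5,5) → rotate → (-5.35816,-1.59378) → ×s → (-7.39426,-2.19941) → (-7.39,-2.20)
v8: (-4.5,4.5) → rotate → (-5.21305,-3.65022) → ×s → (-7.19401,-5.03730) → (-7.19,-5.04)

Cross-section at z=1: (-1.76,-6.00) (5.96,-5.95) (6.56,-2.56) (6.59,1.64) (2.20,4.52) (-2.80,4.00) (-7.39,-2.20) (-7.19,-5.04)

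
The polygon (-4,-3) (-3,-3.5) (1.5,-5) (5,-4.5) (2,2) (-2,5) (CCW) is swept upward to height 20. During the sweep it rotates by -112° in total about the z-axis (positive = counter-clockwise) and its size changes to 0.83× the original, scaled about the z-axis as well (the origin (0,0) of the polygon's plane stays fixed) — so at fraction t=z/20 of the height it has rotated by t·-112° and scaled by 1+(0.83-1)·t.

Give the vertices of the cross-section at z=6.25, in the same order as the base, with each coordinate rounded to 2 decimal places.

t = z/height = 6.25/20 = 0.3125
s = 1 + (scale-1)·z/height = 1 + (0.83-1)·6.25/20 = 0.946875
θ = twist·z/height = -112°·6.25/20 = -35.0000° = -0.610865 rad
cos θ = 0.819152, sin θ = -0.573576 (intermediates below are computed at full precision and shown rounded to 5 d.p.)
v1: (-4,-3) → rotate → (-4.99734,-0.16315) → ×s → (-4.73185,-0.15448) → (-4.73,-0.15)
v2: (-3,-3.5) → rotate → (-4.46497,-1.14630) → ×s → (-4.22777,-1.08541) → (-4.23,-1.09)
v3: (1.5,-5) → rotate → (-1.63915,-4.95612) → ×s → (-1.55207,-4.69283) → (-1.55,-4.69)
v4: (5,-4.5) → rotate → (1.51467,-6.55407) → ×s → (1.43420,-6.20588) → (1.43,-6.21)
v5: (2,2) → rotate → (2.78546,0.49115) → ×s → (2.63748,0.46506) → (2.64,0.47)
v6: (-2,5) → rotate → (1.22958,5.24291) → ×s → (1.16426,4.96438) → (1.16,4.96)

Cross-section at z=6.25: (-4.73,-0.15) (-4.23,-1.09) (-1.55,-4.69) (1.43,-6.21) (2.64,0.47) (1.16,4.96)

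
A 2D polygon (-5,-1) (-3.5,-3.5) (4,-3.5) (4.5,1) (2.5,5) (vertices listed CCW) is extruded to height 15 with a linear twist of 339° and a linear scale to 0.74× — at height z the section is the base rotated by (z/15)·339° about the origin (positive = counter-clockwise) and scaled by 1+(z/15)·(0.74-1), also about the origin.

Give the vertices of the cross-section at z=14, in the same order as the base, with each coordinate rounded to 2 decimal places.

Cross-section at z=14: (-3.26,2.06) (-3.75,-0.09) (0.37,-4.01) (2.99,-1.80) (3.98,1.44)

t = z/height = 14/15 = 0.933333
s = 1 + (scale-1)·z/height = 1 + (0.74-1)·14/15 = 0.757333
θ = twist·z/height = 339°·14/15 = 316.4000° = 5.522222 rad
cos θ = 0.724172, sin θ = -0.689620 (intermediates below are computed at full precision and shown rounded to 5 d.p.)
v1: (-5,-1) → rotate → (-4.31048,2.72393) → ×s → (-3.26447,2.06292) → (-3.26,2.06)
v2: (-3.5,-3.5) → rotate → (-4.94827,-0.12093) → ×s → (-3.74749,-0.09159) → (-3.75,-0.09)
v3: (4,-3.5) → rotate → (0.48302,-5.29308) → ×s → (0.36581,-4.00863) → (0.37,-4.01)
v4: (4.5,1) → rotate → (3.94839,-2.37912) → ×s → (2.99025,-1.80178) → (2.99,-1.80)
v5: (2.5,5) → rotate → (5.25853,1.89681) → ×s → (3.98246,1.43652) → (3.98,1.44)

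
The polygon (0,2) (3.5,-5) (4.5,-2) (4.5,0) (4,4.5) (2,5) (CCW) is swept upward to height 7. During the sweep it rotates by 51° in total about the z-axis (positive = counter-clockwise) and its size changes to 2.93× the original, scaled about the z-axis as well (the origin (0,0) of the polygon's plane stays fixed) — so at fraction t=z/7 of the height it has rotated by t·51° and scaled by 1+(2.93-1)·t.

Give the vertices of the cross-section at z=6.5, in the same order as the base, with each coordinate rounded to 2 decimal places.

t = z/height = 6.5/7 = 0.928571
s = 1 + (scale-1)·z/height = 1 + (2.93-1)·6.5/7 = 2.792143
θ = twist·z/height = 51°·6.5/7 = 47.3571° = 0.826538 rad
cos θ = 0.677426, sin θ = 0.735591 (intermediates below are computed at full precision and shown rounded to 5 d.p.)
v1: (0,2) → rotate → (-1.47118,1.35485) → ×s → (-4.10775,3.78294) → (-4.11,3.78)
v2: (3.5,-5) → rotate → (6.04895,-0.81256) → ×s → (16.88952,-2.26880) → (16.89,-2.27)
v3: (4.5,-2) → rotate → (4.51960,1.95530) → ×s → (12.61937,5.45949) → (12.62,5.46)
v4: (4.5,0) → rotate → (3.04842,3.31016) → ×s → (8.51162,9.24243) → (8.51,9.24)
v5: (4,4.5) → rotate → (-0.60045,5.99078) → ×s → (-1.67655,16.72712) → (-1.68,16.73)
v6: (2,5) → rotate → (-2.32310,4.85831) → ×s → (-6.48643,13.56510) → (-6.49,13.57)

Cross-section at z=6.5: (-4.11,3.78) (16.89,-2.27) (12.62,5.46) (8.51,9.24) (-1.68,16.73) (-6.49,13.57)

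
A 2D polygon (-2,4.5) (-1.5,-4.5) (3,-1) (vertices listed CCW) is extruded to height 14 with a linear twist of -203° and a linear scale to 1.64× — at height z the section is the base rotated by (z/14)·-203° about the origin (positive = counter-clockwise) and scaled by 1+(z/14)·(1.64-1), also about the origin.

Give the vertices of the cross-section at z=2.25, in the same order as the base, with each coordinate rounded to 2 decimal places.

t = z/height = 2.25/14 = 0.160714
s = 1 + (scale-1)·z/height = 1 + (1.64-1)·2.25/14 = 1.102857
θ = twist·z/height = -203°·2.25/14 = -32.6250° = -0.569414 rad
cos θ = 0.842217, sin θ = -0.539138 (intermediates below are computed at full precision and shown rounded to 5 d.p.)
v1: (-2,4.5) → rotate → (0.74169,4.86825) → ×s → (0.81798,5.36899) → (0.82,5.37)
v2: (-1.5,-4.5) → rotate → (-3.68945,-2.98127) → ×s → (-4.06893,-3.28791) → (-4.07,-3.29)
v3: (3,-1) → rotate → (1.98751,-2.45963) → ×s → (2.19194,-2.71262) → (2.19,-2.71)

Cross-section at z=2.25: (0.82,5.37) (-4.07,-3.29) (2.19,-2.71)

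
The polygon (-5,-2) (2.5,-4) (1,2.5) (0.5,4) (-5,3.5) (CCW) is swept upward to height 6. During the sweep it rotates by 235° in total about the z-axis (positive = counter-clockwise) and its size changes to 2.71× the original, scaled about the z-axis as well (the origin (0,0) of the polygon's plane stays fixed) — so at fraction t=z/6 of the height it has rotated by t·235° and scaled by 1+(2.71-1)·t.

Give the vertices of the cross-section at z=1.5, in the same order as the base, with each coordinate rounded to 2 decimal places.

t = z/height = 1.5/6 = 0.25
s = 1 + (scale-1)·z/height = 1 + (2.71-1)·1.5/6 = 1.427500
θ = twist·z/height = 235°·1.5/6 = 58.7500° = 1.025381 rad
cos θ = 0.518773, sin θ = 0.854912 (intermediates below are computed at full precision and shown rounded to 5 d.p.)
v1: (-5,-2) → rotate → (-0.88404,-5.31211) → ×s → (-1.26197,-7.58303) → (-1.26,-7.58)
v2: (2.5,-4) → rotate → (4.71658,0.06219) → ×s → (6.73292,0.08877) → (6.73,0.09)
v3: (1,2.5) → rotate → (-1.61851,2.15185) → ×s → (-2.31042,3.07176) → (-2.31,3.07)
v4: (0.5,4) → rotate → (-3.16026,2.50255) → ×s → (-4.51127,3.57239) → (-4.51,3.57)
v5: (-5,3.5) → rotate → (-5.58606,-2.45885) → ×s → (-7.97410,-3.51001) → (-7.97,-3.51)

Cross-section at z=1.5: (-1.26,-7.58) (6.73,0.09) (-2.31,3.07) (-4.51,3.57) (-7.97,-3.51)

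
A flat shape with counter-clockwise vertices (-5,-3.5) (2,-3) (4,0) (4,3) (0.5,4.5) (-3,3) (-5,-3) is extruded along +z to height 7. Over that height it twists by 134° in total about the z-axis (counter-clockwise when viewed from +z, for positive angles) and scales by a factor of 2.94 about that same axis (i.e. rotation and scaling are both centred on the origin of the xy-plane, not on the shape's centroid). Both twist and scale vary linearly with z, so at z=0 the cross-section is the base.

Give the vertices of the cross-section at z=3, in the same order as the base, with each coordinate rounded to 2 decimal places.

t = z/height = 3/7 = 0.428571
s = 1 + (scale-1)·z/height = 1 + (2.94-1)·3/7 = 1.831429
θ = twist·z/height = 134°·3/7 = 57.4286° = 1.002318 rad
cos θ = 0.538351, sin θ = 0.842721 (intermediates below are computed at full precision and shown rounded to 5 d.p.)
v1: (-5,-3.5) → rotate → (0.25777,-6.09783) → ×s → (0.47209,-11.16774) → (0.47,-11.17)
v2: (2,-3) → rotate → (3.60486,0.07039) → ×s → (6.60205,0.12891) → (6.60,0.13)
v3: (4,0) → rotate → (2.15340,3.37088) → ×s → (3.94380,6.17353) → (3.94,6.17)
v4: (4,3) → rotate → (-0.37476,4.98594) → ×s → (-0.68635,9.13139) → (-0.69,9.13)
v5: (0.5,4.5) → rotate → (-3.52307,2.84394) → ×s → (-6.45225,5.20847) → (-6.45,5.21)
v6: (-3,3) → rotate → (-4.14321,-0.91311) → ×s → (-7.58800,-1.67230) → (-7.59,-1.67)
v7: (-5,-3) → rotate → (-0.16359,-5.82866) → ×s → (-0.29960,-10.67477) → (-0.30,-10.67)

Cross-section at z=3: (0.47,-11.17) (6.60,0.13) (3.94,6.17) (-0.69,9.13) (-6.45,5.21) (-7.59,-1.67) (-0.30,-10.67)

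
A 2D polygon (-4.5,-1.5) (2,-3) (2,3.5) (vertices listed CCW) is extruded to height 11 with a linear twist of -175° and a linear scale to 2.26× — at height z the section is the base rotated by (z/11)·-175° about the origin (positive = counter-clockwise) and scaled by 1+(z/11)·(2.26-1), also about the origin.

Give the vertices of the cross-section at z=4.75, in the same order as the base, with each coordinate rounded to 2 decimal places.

t = z/height = 4.75/11 = 0.431818
s = 1 + (scale-1)·z/height = 1 + (2.26-1)·4.75/11 = 1.544091
θ = twist·z/height = -175°·4.75/11 = -75.5682° = -1.318914 rad
cos θ = 0.249228, sin θ = -0.968445 (intermediates below are computed at full precision and shown rounded to 5 d.p.)
v1: (-4.5,-1.5) → rotate → (-2.57419,3.98416) → ×s → (-3.97479,6.15191) → (-3.97,6.15)
v2: (2,-3) → rotate → (-2.40688,-2.68457) → ×s → (-3.71644,-4.14522) → (-3.72,-4.15)
v3: (2,3.5) → rotate → (3.88801,-1.06459) → ×s → (6.00344,-1.64383) → (6.00,-1.64)

Cross-section at z=4.75: (-3.97,6.15) (-3.72,-4.15) (6.00,-1.64)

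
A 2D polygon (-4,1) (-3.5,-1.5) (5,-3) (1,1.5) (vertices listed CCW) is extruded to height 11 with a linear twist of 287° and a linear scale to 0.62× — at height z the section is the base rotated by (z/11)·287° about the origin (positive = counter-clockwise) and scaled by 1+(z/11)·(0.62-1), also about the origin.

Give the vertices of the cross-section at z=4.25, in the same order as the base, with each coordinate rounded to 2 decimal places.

t = z/height = 4.25/11 = 0.386364
s = 1 + (scale-1)·z/height = 1 + (0.62-1)·4.25/11 = 0.853182
θ = twist·z/height = 287°·4.25/11 = 110.8864° = 1.935332 rad
cos θ = -0.356516, sin θ = 0.934289 (intermediates below are computed at full precision and shown rounded to 5 d.p.)
v1: (-4,1) → rotate → (0.49177,-4.09367) → ×s → (0.41957,-3.49265) → (0.42,-3.49)
v2: (-3.5,-1.5) → rotate → (2.64924,-2.73524) → ×s → (2.26028,-2.33366) → (2.26,-2.33)
v3: (5,-3) → rotate → (1.02029,5.74099) → ×s → (0.87049,4.89811) → (0.87,4.90)
v4: (1,1.5) → rotate → (-1.75795,0.39952) → ×s → (-1.49985,0.34086) → (-1.50,0.34)

Cross-section at z=4.25: (0.42,-3.49) (2.26,-2.33) (0.87,4.90) (-1.50,0.34)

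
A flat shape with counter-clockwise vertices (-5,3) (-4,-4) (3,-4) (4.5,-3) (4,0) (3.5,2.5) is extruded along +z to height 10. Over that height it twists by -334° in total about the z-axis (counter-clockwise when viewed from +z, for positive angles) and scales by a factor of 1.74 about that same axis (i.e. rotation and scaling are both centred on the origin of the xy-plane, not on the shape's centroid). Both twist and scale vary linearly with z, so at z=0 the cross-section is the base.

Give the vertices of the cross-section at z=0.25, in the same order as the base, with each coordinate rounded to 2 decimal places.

t = z/height = 0.25/10 = 0.025
s = 1 + (scale-1)·z/height = 1 + (1.74-1)·0.25/10 = 1.018500
θ = twist·z/height = -334°·0.25/10 = -8.3500° = -0.145735 rad
cos θ = 0.989399, sin θ = -0.145220 (intermediates below are computed at full precision and shown rounded to 5 d.p.)
v1: (-5,3) → rotate → (-4.51134,3.69430) → ×s → (-4.59480,3.76264) → (-4.59,3.76)
v2: (-4,-4) → rotate → (-4.53848,-3.37672) → ×s → (-4.62244,-3.43919) → (-4.62,-3.44)
v3: (3,-4) → rotate → (2.38732,-4.39326) → ×s → (2.43149,-4.47453) → (2.43,-4.47)
v4: (4.5,-3) → rotate → (4.01664,-3.62169) → ×s → (4.09095,-3.68869) → (4.09,-3.69)
v5: (4,0) → rotate → (3.95760,-0.58088) → ×s → (4.03081,-0.59162) → (4.03,-0.59)
v6: (3.5,2.5) → rotate → (3.82595,1.96523) → ×s → (3.89673,2.00159) → (3.90,2.00)

Cross-section at z=0.25: (-4.59,3.76) (-4.62,-3.44) (2.43,-4.47) (4.09,-3.69) (4.03,-0.59) (3.90,2.00)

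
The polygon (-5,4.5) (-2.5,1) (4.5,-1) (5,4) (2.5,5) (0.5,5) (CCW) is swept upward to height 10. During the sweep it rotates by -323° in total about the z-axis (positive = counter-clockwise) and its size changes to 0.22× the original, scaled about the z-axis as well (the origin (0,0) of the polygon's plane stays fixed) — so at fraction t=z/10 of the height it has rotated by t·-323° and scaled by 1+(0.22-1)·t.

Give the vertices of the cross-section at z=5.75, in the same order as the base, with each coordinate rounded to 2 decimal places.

t = z/height = 5.75/10 = 0.575
s = 1 + (scale-1)·z/height = 1 + (0.22-1)·5.75/10 = 0.551500
θ = twist·z/height = -323°·5.75/10 = -185.7250° = -3.241513 rad
cos θ = -0.995012, sin θ = 0.099754 (intermediates below are computed at full precision and shown rounded to 5 d.p.)
v1: (-5,4.5) → rotate → (4.52617,-4.97632) → ×s → (2.49618,-2.74444) → (2.50,-2.74)
v2: (-2.5,1) → rotate → (2.38778,-1.24440) → ×s → (1.31686,-0.68628) → (1.32,-0.69)
v3: (4.5,-1) → rotate → (-4.37780,1.44390) → ×s → (-2.41436,0.79631) → (-2.41,0.80)
v4: (5,4) → rotate → (-5.37408,-3.48128) → ×s → (-2.96380,-1.91993) → (-2.96,-1.92)
v5: (2.5,5) → rotate → (-2.98630,-4.72568) → ×s → (-1.64694,-2.60621) → (-1.65,-2.61)
v6: (0.5,5) → rotate → (-0.99628,-4.92518) → ×s → (-0.54945,-2.71624) → (-0.55,-2.72)

Cross-section at z=5.75: (2.50,-2.74) (1.32,-0.69) (-2.41,0.80) (-2.96,-1.92) (-1.65,-2.61) (-0.55,-2.72)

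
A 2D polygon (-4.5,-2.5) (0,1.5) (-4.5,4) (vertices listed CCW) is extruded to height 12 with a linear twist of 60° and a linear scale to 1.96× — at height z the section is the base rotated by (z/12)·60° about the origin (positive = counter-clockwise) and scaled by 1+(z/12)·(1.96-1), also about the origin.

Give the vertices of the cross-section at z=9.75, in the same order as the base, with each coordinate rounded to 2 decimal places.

Cross-section at z=9.75: (-1.94,-8.96) (-2.01,1.76) (-10.63,-1.33)

t = z/height = 9.75/12 = 0.8125
s = 1 + (scale-1)·z/height = 1 + (1.96-1)·9.75/12 = 1.780000
θ = twist·z/height = 60°·9.75/12 = 48.7500° = 0.850848 rad
cos θ = 0.659346, sin θ = 0.751840 (intermediates below are computed at full precision and shown rounded to 5 d.p.)
v1: (-4.5,-2.5) → rotate → (-1.08746,-5.03164) → ×s → (-1.93567,-8.95633) → (-1.94,-8.96)
v2: (0,1.5) → rotate → (-1.12776,0.98902) → ×s → (-2.00741,1.76045) → (-2.01,1.76)
v3: (-4.5,4) → rotate → (-5.97442,-0.74590) → ×s → (-10.63446,-1.32769) → (-10.63,-1.33)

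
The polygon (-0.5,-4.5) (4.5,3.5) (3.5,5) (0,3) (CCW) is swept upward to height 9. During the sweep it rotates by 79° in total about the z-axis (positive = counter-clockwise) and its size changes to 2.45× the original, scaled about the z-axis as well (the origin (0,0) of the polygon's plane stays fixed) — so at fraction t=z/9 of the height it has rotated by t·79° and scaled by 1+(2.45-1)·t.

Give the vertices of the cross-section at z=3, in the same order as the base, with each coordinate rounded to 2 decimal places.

Cross-section at z=3: (2.30,-6.31) (3.68,7.61) (1.36,8.95) (-1.97,3.99)

t = z/height = 3/9 = 0.333333
s = 1 + (scale-1)·z/height = 1 + (2.45-1)·3/9 = 1.483333
θ = twist·z/height = 79°·3/9 = 26.3333° = 0.459603 rad
cos θ = 0.896229, sin θ = 0.443593 (intermediates below are computed at full precision and shown rounded to 5 d.p.)
v1: (-0.5,-4.5) → rotate → (1.54805,-4.25482) → ×s → (2.29628,-6.31132) → (2.30,-6.31)
v2: (4.5,3.5) → rotate → (2.48045,5.13297) → ×s → (3.67934,7.61390) → (3.68,7.61)
v3: (3.5,5) → rotate → (0.91884,6.03372) → ×s → (1.36294,8.95001) → (1.36,8.95)
v4: (0,3) → rotate → (-1.33078,2.68869) → ×s → (-1.97399,3.98822) → (-1.97,3.99)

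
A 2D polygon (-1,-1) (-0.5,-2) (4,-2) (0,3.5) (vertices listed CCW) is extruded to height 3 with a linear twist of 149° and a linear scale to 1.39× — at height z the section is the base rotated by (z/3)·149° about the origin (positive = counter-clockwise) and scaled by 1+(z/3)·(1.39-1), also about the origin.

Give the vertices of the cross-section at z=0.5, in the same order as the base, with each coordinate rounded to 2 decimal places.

Cross-section at z=0.5: (-0.52,-1.41) (0.41,-2.16) (4.76,-0.14) (-1.57,3.38)

t = z/height = 0.5/3 = 0.166667
s = 1 + (scale-1)·z/height = 1 + (1.39-1)·0.5/3 = 1.065000
θ = twist·z/height = 149°·0.5/3 = 24.8333° = 0.433423 rad
cos θ = 0.907533, sin θ = 0.419980 (intermediates below are computed at full precision and shown rounded to 5 d.p.)
v1: (-1,-1) → rotate → (-0.48755,-1.32751) → ×s → (-0.51924,-1.41380) → (-0.52,-1.41)
v2: (-0.5,-2) → rotate → (0.38619,-2.02506) → ×s → (0.41130,-2.15669) → (0.41,-2.16)
v3: (4,-2) → rotate → (4.47009,-0.13515) → ×s → (4.76065,-0.14393) → (4.76,-0.14)
v4: (0,3.5) → rotate → (-1.46993,3.17637) → ×s → (-1.56548,3.38283) → (-1.57,3.38)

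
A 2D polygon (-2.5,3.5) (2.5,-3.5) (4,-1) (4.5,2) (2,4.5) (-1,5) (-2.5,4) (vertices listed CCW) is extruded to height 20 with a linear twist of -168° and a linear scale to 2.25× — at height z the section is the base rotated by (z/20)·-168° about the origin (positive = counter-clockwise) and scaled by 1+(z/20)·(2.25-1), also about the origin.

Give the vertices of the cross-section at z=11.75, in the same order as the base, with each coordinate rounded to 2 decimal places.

t = z/height = 11.75/20 = 0.5875
s = 1 + (scale-1)·z/height = 1 + (2.25-1)·11.75/20 = 1.734375
θ = twist·z/height = -168°·11.75/20 = -98.7000° = -1.722640 rad
cos θ = -0.151261, sin θ = -0.988494 (intermediates below are computed at full precision and shown rounded to 5 d.p.)
v1: (-2.5,3.5) → rotate → (3.83788,1.94182) → ×s → (6.65632,3.36785) → (6.66,3.37)
v2: (2.5,-3.5) → rotate → (-3.83788,-1.94182) → ×s → (-6.65632,-3.36785) → (-6.66,-3.37)
v3: (4,-1) → rotate → (-1.59354,-3.80271) → ×s → (-2.76379,-6.59533) → (-2.76,-6.60)
v4: (4.5,2) → rotate → (1.29631,-4.75074) → ×s → (2.24829,-8.23957) → (2.25,-8.24)
v5: (2,4.5) → rotate → (4.14570,-2.65766) → ×s → (7.19020,-4.60938) → (7.19,-4.61)
v6: (-1,5) → rotate → (5.09373,0.23219) → ×s → (8.83444,0.40270) → (8.83,0.40)
v7: (-2.5,4) → rotate → (4.33213,1.86619) → ×s → (7.51353,3.23668) → (7.51,3.24)

Cross-section at z=11.75: (6.66,3.37) (-6.66,-3.37) (-2.76,-6.60) (2.25,-8.24) (7.19,-4.61) (8.83,0.40) (7.51,3.24)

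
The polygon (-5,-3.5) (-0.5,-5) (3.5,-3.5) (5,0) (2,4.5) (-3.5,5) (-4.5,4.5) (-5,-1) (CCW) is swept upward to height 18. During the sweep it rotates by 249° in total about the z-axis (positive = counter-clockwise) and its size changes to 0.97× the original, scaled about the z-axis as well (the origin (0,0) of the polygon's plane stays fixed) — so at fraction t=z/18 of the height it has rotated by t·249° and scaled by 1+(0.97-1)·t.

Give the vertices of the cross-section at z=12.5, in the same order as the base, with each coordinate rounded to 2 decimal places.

t = z/height = 12.5/18 = 0.694444
s = 1 + (scale-1)·z/height = 1 + (0.97-1)·12.5/18 = 0.979167
θ = twist·z/height = 249°·12.5/18 = 172.9167° = 3.017965 rad
cos θ = -0.992368, sin θ = 0.123313 (intermediates below are computed at full precision and shown rounded to 5 d.p.)
v1: (-5,-3.5) → rotate → (5.39343,2.85672) → ×s → (5.28107,2.79721) → (5.28,2.80)
v2: (-0.5,-5) → rotate → (1.11275,4.90018) → ×s → (1.08957,4.79810) → (1.09,4.80)
v3: (3.5,-3.5) → rotate → (-3.04169,3.90488) → ×s → (-2.97832,3.82353) → (-2.98,3.82)
v4: (5,0) → rotate → (-4.96184,0.61656) → ×s → (-4.85847,0.60372) → (-4.86,0.60)
v5: (2,4.5) → rotate → (-2.53964,-4.21903) → ×s → (-2.48673,-4.13113) → (-2.49,-4.13)
v6: (-3.5,5) → rotate → (2.85672,-5.39343) → ×s → (2.79721,-5.28107) → (2.80,-5.28)
v7: (-4.5,4.5) → rotate → (3.91075,-5.02056) → ×s → (3.82927,-4.91597) → (3.83,-4.92)
v8: (-5,-1) → rotate → (5.08515,0.37580) → ×s → (4.97921,0.36797) → (4.98,0.37)

Cross-section at z=12.5: (5.28,2.80) (1.09,4.80) (-2.98,3.82) (-4.86,0.60) (-2.49,-4.13) (2.80,-5.28) (3.83,-4.92) (4.98,0.37)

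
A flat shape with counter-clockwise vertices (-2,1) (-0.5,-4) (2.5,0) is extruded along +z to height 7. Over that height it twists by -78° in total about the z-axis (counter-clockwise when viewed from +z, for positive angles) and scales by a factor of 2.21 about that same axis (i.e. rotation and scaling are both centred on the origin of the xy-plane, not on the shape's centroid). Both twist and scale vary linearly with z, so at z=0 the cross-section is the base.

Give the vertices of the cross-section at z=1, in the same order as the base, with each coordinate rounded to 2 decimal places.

t = z/height = 1/7 = 0.142857
s = 1 + (scale-1)·z/height = 1 + (2.21-1)·1/7 = 1.172857
θ = twist·z/height = -78°·1/7 = -11.1429° = -0.194480 rad
cos θ = 0.981148, sin θ = -0.193256 (intermediates below are computed at full precision and shown rounded to 5 d.p.)
v1: (-2,1) → rotate → (-1.76904,1.36766) → ×s → (-2.07483,1.60407) → (-2.07,1.60)
v2: (-0.5,-4) → rotate → (-1.26360,-3.82797) → ×s → (-1.48202,-4.48966) → (-1.48,-4.49)
v3: (2.5,0) → rotate → (2.45287,-0.48314) → ×s → (2.87687,-0.56665) → (2.88,-0.57)

Cross-section at z=1: (-2.07,1.60) (-1.48,-4.49) (2.88,-0.57)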